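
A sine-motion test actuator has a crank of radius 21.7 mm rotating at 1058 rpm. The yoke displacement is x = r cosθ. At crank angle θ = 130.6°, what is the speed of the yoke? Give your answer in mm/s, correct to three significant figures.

ω = 110.8 rad/s (from 1058 rpm).
x = r cosθ ⇒ ẋ = −rω sinθ.
|v| = rω|sinθ| = 0.0217·110.8·|sin 130.6°| = 1.8255 m/s = 1825.5 mm/s.

1830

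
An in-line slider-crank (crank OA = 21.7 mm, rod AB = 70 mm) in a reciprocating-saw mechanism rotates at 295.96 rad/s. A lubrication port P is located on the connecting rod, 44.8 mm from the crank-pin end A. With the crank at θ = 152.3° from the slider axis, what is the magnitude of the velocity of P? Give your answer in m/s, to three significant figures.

ω = 296 rad/s.  Crank-pin speed |V_A| = rω = 6.4223 m/s, perpendicular to OA.
Rod angle: sinφ = −(r/L) sinθ ⇒ φ = -8.285°; ω_rod = −rω cosθ/√(L²−r²sin²θ) = +82.09 rad/s.
V_P = V_A + ω_rod × AP, with AP = 0.0448 m along the rod.
Components: V_Px = −rω sinθ − a·ω_rod·sinφ = -2.4554 m/s;  V_Py = rω cosθ + a·ω_rod·cosφ = -2.0471 m/s.
|V_P| = √(V_Px² + V_Py²) = 3.1968 m/s.

3.20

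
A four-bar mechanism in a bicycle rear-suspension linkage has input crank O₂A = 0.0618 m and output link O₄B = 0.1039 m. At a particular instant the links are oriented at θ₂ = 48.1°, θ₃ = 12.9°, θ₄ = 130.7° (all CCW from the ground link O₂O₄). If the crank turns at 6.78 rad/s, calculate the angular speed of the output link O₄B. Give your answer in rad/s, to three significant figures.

ω₂ = 6.78 rad/s
Differentiating the loop-closure r₂e^{iθ₂}+r₃e^{iθ₃}=r₁+r₄e^{iθ₄} gives r₂ω₂e^{iθ₂}+r₃ω₃e^{iθ₃}=r₄ω₄e^{iθ₄}.
Eliminating the other unknown: ω₄ = r₂ω₂ sin(θ₂−θ₃) / [r₄ sin(θ₄−θ₃)].
Numerator sine = +0.57643; denominator sine = +0.88458.
Result = 0.0618·6.78·(+0.57643) / (0.1039·(+0.88458)) = +2.6279 rad/s; magnitude 2.6279 rad/s.

2.63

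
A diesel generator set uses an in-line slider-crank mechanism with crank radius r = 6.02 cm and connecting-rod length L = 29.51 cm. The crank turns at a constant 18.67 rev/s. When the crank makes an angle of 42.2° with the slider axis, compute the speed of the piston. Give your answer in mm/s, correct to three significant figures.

ω = 2π·18.7 = 117.3 rad/s
For an in-line slider-crank, x = r cosθ + √(L² − r² sin²θ), so v = −rω sinθ·[1 + r cosθ/√(L² − r² sin²θ)].
With r = 0.0602 m, L = 0.2951 m, θ = 42.2°: √(L² − r² sin²θ) = 0.29232 m.
v = −0.0602·117.3·0.67172·[1 + 0.0602·0.74080/0.29232] = -5.4673 m/s.
|v| = 5.4673 m/s = 5467.3 mm/s.

5470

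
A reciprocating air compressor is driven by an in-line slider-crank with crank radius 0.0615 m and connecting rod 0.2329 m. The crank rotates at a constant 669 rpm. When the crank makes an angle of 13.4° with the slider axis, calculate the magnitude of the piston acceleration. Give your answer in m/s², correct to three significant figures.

365

ω = 2π·669/60 = 70.06 rad/s
x(θ) = r cosθ + √(L² − r² sin²θ); with ω constant, a = ω²·d²x/dθ².
d²x/dθ² = −r cosθ − r²(cos2θ)/√u − r⁴ sin²2θ/(4u^{3/2}),  u = L² − r² sin²θ = 0.0540393 m².
Substituting r = 0.0615 m, L = 0.2329 m, θ = 13.4°: d²x/dθ² = -0.074406 m.
a = ω²·d²x/dθ² = (70.06)²·(-0.074406) = -365.19 m/s²;  |a| = 365.19 m/s².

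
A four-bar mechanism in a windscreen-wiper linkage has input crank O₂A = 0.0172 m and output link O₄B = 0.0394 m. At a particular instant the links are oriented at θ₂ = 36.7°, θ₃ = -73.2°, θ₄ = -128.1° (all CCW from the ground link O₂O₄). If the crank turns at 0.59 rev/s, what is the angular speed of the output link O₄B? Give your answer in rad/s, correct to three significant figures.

1.86

ω₂ = 3.707 rad/s (from 0.59 rev/s).
Differentiating the loop-closure r₂e^{iθ₂}+r₃e^{iθ₃}=r₁+r₄e^{iθ₄} gives r₂ω₂e^{iθ₂}+r₃ω₃e^{iθ₃}=r₄ω₄e^{iθ₄}.
Eliminating the other unknown: ω₄ = r₂ω₂ sin(θ₂−θ₃) / [r₄ sin(θ₄−θ₃)].
Numerator sine = +0.94029; denominator sine = -0.81815.
Result = 0.0172·3.707·(+0.94029) / (0.0394·(-0.81815)) = -1.8599 rad/s; magnitude 1.8599 rad/s.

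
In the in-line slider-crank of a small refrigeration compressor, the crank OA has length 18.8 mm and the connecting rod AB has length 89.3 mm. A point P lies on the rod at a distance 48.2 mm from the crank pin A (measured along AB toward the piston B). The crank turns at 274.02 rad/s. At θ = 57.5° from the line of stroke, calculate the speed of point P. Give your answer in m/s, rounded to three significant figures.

4.79

ω = 274 rad/s.  Crank-pin speed |V_A| = rω = 5.1516 m/s, perpendicular to OA.
Rod angle: sinφ = −(r/L) sinθ ⇒ φ = -10.227°; ω_rod = −rω cosθ/√(L²−r²sin²θ) = -31.496 rad/s.
V_P = V_A + ω_rod × AP, with AP = 0.0482 m along the rod.
Components: V_Px = −rω sinθ − a·ω_rod·sinφ = -4.6143 m/s;  V_Py = rω cosθ + a·ω_rod·cosφ = +1.2739 m/s.
|V_P| = √(V_Px² + V_Py²) = 4.787 m/s.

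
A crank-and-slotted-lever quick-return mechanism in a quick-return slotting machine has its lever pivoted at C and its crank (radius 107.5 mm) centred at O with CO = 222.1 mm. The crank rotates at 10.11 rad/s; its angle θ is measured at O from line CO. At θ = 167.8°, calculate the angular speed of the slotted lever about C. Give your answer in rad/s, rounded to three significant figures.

8.38

ω = 10.11 rad/s
Crank pin A relative to C: A = (d + r cosθ, r sinθ); lever angle φ = atan2(r sinθ, d + r cosθ).
Differentiating tanφ: φ̇ = rω(d cosθ + r)/(d² + r² + 2dr cosθ).
d² + r² + 2dr cosθ = |CA|² = 0.0142116 m²;  d cosθ + r = -0.10958 m.
|ω_lever| = |0.1075·10.11·-0.10958| / 0.0142116 = 8.3804 rad/s.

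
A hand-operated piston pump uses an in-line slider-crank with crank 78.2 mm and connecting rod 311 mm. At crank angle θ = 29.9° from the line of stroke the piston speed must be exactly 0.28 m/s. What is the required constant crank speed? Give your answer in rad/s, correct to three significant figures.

5.89

For an in-line slider-crank, |v_piston| = rω|sinθ|·[1 + r cosθ/√(L² − r² sin²θ)].
With r = 0.0782 m, L = 0.311 m, θ = 29.9°: the bracketed kinematic factor |dx/dθ| = 0.047546 m.
ω = v/|dx/dθ| = 0.28/0.047546 = 5.889 rad/s.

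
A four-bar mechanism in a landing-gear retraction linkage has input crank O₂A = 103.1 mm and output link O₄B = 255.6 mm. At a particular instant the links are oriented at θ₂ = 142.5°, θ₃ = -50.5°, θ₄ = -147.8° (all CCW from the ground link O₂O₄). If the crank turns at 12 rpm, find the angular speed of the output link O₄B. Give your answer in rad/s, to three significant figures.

ω₂ = 1.257 rad/s (from 12 rpm).
Differentiating the loop-closure r₂e^{iθ₂}+r₃e^{iθ₃}=r₁+r₄e^{iθ₄} gives r₂ω₂e^{iθ₂}+r₃ω₃e^{iθ₃}=r₄ω₄e^{iθ₄}.
Eliminating the other unknown: ω₄ = r₂ω₂ sin(θ₂−θ₃) / [r₄ sin(θ₄−θ₃)].
Numerator sine = -0.22495; denominator sine = -0.99189.
Result = 0.1031·1.257·(-0.22495) / (0.2556·(-0.99189)) = +0.11496 rad/s; magnitude 0.11496 rad/s.

0.115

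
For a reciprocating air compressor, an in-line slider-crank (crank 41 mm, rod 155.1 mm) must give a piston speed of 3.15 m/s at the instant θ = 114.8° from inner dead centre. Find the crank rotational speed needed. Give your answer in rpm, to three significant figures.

912

For an in-line slider-crank, |v_piston| = rω|sinθ|·[1 + r cosθ/√(L² − r² sin²θ)].
With r = 0.041 m, L = 0.1551 m, θ = 114.8°: the bracketed kinematic factor |dx/dθ| = 0.032968 m.
ω = v/|dx/dθ| = 3.15/0.032968 = 95.548 rad/s.
N = 60ω/(2π) = 912.41 rpm.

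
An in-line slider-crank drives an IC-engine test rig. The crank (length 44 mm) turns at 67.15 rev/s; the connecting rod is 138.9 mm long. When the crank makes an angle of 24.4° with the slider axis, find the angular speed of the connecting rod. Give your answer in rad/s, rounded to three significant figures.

ω = 421.9 rad/s (converted from 67.15 rev/s).
The rod makes angle φ with the slider axis where L sinφ = r sinθ; differentiating, L cosφ·φ̇ = r ω cosθ.
L cosφ = √(L² − r² sin²θ) = 0.13771 m.
|ω_rod| = r ω |cosθ| / √(L² − r² sin²θ) = 0.044·421.9·0.91068/0.13771 = 122.77 rad/s.

123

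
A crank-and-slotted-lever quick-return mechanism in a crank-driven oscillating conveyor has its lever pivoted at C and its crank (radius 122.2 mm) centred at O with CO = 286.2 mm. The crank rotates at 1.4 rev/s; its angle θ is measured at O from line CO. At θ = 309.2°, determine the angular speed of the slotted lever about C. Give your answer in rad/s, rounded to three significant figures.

2.31

ω = 8.796 rad/s (from 1.4 rev/s).
Crank pin A relative to C: A = (d + r cosθ, r sinθ); lever angle φ = atan2(r sinθ, d + r cosθ).
Differentiating tanφ: φ̇ = rω(d cosθ + r)/(d² + r² + 2dr cosθ).
d² + r² + 2dr cosθ = |CA|² = 0.141052 m²;  d cosθ + r = +0.30309 m.
|ω_lever| = |0.1222·8.796·+0.30309| / 0.141052 = 2.3098 rad/s.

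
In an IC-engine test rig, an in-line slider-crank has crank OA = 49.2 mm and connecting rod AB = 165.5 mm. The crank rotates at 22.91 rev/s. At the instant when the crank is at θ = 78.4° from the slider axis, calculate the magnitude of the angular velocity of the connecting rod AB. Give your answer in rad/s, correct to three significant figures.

ω = 143.9 rad/s (converted from 22.91 rev/s).
The rod makes angle φ with the slider axis where L sinφ = r sinθ; differentiating, L cosφ·φ̇ = r ω cosθ.
L cosφ = √(L² − r² sin²θ) = 0.15833 m.
|ω_rod| = r ω |cosθ| / √(L² − r² sin²θ) = 0.0492·143.9·0.20108/0.15833 = 8.9945 rad/s.

8.99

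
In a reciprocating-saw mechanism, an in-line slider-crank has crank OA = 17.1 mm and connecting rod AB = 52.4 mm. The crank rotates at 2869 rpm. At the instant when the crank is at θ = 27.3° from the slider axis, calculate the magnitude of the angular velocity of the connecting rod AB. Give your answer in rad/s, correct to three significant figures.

ω = 300.4 rad/s (converted from 2869 rpm).
The rod makes angle φ with the slider axis where L sinφ = r sinθ; differentiating, L cosφ·φ̇ = r ω cosθ.
L cosφ = √(L² − r² sin²θ) = 0.05181 m.
|ω_rod| = r ω |cosθ| / √(L² − r² sin²θ) = 0.0171·300.4·0.88862/0.05181 = 88.117 rad/s.

88.1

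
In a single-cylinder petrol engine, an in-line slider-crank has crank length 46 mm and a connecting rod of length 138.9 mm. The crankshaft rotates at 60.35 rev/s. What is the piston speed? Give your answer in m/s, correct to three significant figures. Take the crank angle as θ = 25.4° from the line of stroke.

ω = 2π·60.4 = 379.2 rad/s
For an in-line slider-crank, x = r cosθ + √(L² − r² sin²θ), so v = −rω sinθ·[1 + r cosθ/√(L² − r² sin²θ)].
With r = 0.046 m, L = 0.1389 m, θ = 25.4°: √(L² − r² sin²θ) = 0.13749 m.
v = −0.046·379.2·0.42894·[1 + 0.046·0.90334/0.13749] = -9.743 m/s.
|v| = 9.743 m/s.

9.74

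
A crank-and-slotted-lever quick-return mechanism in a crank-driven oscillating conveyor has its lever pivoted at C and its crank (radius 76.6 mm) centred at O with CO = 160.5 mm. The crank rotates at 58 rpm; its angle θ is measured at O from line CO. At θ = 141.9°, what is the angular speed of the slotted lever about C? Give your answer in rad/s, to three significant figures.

1.88

ω = 6.074 rad/s (from 58 rpm).
Crank pin A relative to C: A = (d + r cosθ, r sinθ); lever angle φ = atan2(r sinθ, d + r cosθ).
Differentiating tanφ: φ̇ = rω(d cosθ + r)/(d² + r² + 2dr cosθ).
d² + r² + 2dr cosθ = |CA|² = 0.0122782 m²;  d cosθ + r = -0.049703 m.
|ω_lever| = |0.0766·6.074·-0.049703| / 0.0122782 = 1.8834 rad/s.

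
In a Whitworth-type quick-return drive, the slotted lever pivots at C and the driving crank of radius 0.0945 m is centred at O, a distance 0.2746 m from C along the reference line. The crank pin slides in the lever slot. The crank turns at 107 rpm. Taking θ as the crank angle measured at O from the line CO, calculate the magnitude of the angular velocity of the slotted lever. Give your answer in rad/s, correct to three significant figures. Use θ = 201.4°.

4.74

ω = 11.21 rad/s (from 107 rpm).
Crank pin A relative to C: A = (d + r cosθ, r sinθ); lever angle φ = atan2(r sinθ, d + r cosθ).
Differentiating tanφ: φ̇ = rω(d cosθ + r)/(d² + r² + 2dr cosθ).
d² + r² + 2dr cosθ = |CA|² = 0.0360142 m²;  d cosθ + r = -0.16117 m.
|ω_lever| = |0.0945·11.21·-0.16117| / 0.0360142 = 4.7386 rad/s.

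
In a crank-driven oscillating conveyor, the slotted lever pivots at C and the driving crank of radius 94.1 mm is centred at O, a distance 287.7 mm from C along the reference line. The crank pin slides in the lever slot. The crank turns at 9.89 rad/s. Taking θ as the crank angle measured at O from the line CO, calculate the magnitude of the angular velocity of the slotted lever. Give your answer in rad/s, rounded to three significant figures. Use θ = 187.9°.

4.68

ω = 9.89 rad/s
Crank pin A relative to C: A = (d + r cosθ, r sinθ); lever angle φ = atan2(r sinθ, d + r cosθ).
Differentiating tanφ: φ̇ = rω(d cosθ + r)/(d² + r² + 2dr cosθ).
d² + r² + 2dr cosθ = |CA|² = 0.0379948 m²;  d cosθ + r = -0.19087 m.
|ω_lever| = |0.0941·9.89·-0.19087| / 0.0379948 = 4.6752 rad/s.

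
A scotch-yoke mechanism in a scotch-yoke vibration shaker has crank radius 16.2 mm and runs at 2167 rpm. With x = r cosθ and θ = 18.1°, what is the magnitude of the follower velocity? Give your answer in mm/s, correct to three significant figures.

ω = 226.9 rad/s (from 2167 rpm).
x = r cosθ ⇒ ẋ = −rω sinθ.
|v| = rω|sinθ| = 0.0162·226.9·|sin 18.1°| = 1.1421 m/s = 1142.1 mm/s.

1140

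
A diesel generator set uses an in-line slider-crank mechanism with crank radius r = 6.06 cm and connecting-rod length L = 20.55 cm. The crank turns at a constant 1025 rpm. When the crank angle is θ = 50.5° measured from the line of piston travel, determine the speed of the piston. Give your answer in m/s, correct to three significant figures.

ω = 2π·1025/60 = 107.3 rad/s
For an in-line slider-crank, x = r cosθ + √(L² − r² sin²θ), so v = −rω sinθ·[1 + r cosθ/√(L² − r² sin²θ)].
With r = 0.0606 m, L = 0.2055 m, θ = 50.5°: √(L² − r² sin²θ) = 0.20011 m.
v = −0.0606·107.3·0.77162·[1 + 0.0606·0.63608/0.20011] = -5.986 m/s.
|v| = 5.986 m/s.

5.99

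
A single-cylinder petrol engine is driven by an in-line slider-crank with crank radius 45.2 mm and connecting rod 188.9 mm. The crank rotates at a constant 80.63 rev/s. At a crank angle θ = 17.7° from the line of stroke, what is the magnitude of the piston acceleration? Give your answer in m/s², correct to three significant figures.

ω = 2π·80.6 = 506.6 rad/s
x(θ) = r cosθ + √(L² − r² sin²θ); with ω constant, a = ω²·d²x/dθ².
d²x/dθ² = −r cosθ − r²(cos2θ)/√u − r⁴ sin²2θ/(4u^{3/2}),  u = L² − r² sin²θ = 0.0354944 m².
Substituting r = 0.0452 m, L = 0.1889 m, θ = 17.7°: d²x/dθ² = -0.051952 m.
a = ω²·d²x/dθ² = (506.6)²·(-0.051952) = -13334 m/s²;  |a| = 13334 m/s².

13300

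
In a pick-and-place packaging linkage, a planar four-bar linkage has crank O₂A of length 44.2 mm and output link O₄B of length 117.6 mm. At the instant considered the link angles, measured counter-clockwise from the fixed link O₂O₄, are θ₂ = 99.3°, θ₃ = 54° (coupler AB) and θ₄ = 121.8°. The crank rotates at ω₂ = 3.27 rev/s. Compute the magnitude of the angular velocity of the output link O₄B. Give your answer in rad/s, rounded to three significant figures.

5.93

ω₂ = 20.55 rad/s (from 3.27 rev/s).
Differentiating the loop-closure r₂e^{iθ₂}+r₃e^{iθ₃}=r₁+r₄e^{iθ₄} gives r₂ω₂e^{iθ₂}+r₃ω₃e^{iθ₃}=r₄ω₄e^{iθ₄}.
Eliminating the other unknown: ω₄ = r₂ω₂ sin(θ₂−θ₃) / [r₄ sin(θ₄−θ₃)].
Numerator sine = +0.71080; denominator sine = +0.92587.
Result = 0.0442·20.55·(+0.71080) / (0.1176·(+0.92587)) = +5.9284 rad/s; magnitude 5.9284 rad/s.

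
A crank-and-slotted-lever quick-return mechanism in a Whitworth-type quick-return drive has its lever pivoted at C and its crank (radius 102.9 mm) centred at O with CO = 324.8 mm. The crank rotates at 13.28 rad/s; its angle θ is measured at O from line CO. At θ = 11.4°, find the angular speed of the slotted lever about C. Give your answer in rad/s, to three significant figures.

3.17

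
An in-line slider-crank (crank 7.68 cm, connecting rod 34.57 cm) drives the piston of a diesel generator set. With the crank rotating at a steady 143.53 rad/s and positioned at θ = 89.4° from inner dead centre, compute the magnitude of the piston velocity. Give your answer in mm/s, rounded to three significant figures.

11000

ω = 143.5 rad/s
For an in-line slider-crank, x = r cosθ + √(L² − r² sin²θ), so v = −rω sinθ·[1 + r cosθ/√(L² − r² sin²θ)].
With r = 0.0768 m, L = 0.3457 m, θ = 89.4°: √(L² − r² sin²θ) = 0.33706 m.
v = −0.0768·143.5·0.99995·[1 + 0.0768·0.01047/0.33706] = -11.049 m/s.
|v| = 11.049 m/s = 11049 mm/s.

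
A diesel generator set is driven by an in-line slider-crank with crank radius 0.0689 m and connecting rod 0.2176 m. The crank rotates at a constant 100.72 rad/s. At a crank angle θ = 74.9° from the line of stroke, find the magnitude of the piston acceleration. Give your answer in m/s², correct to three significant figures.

ω = 100.7 rad/s
x(θ) = r cosθ + √(L² − r² sin²θ); with ω constant, a = ω²·d²x/dθ².
d²x/dθ² = −r cosθ − r²(cos2θ)/√u − r⁴ sin²2θ/(4u^{3/2}),  u = L² − r² sin²θ = 0.0429247 m².
Substituting r = 0.0689 m, L = 0.2176 m, θ = 74.9°: d²x/dθ² = +0.0016942 m.
a = ω²·d²x/dθ² = (100.7)²·(+0.0016942) = +17.187 m/s²;  |a| = 17.187 m/s².

17.2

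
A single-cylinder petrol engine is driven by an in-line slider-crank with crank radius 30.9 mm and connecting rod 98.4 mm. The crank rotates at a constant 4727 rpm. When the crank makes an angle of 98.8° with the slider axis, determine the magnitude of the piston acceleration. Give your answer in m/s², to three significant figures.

3540

ω = 2π·4727/60 = 495 rad/s
x(θ) = r cosθ + √(L² − r² sin²θ); with ω constant, a = ω²·d²x/dθ².
d²x/dθ² = −r cosθ − r²(cos2θ)/√u − r⁴ sin²2θ/(4u^{3/2}),  u = L² − r² sin²θ = 0.0087501 m².
Substituting r = 0.0309 m, L = 0.0984 m, θ = 98.8°: d²x/dθ² = +0.014431 m.
a = ω²·d²x/dθ² = (495)²·(+0.014431) = +3536.2 m/s²;  |a| = 3536.2 m/s².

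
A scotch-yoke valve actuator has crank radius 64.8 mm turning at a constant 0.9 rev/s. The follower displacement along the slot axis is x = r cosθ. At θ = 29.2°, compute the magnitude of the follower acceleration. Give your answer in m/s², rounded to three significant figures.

ω = 5.655 rad/s (from 0.9 rev/s).
x = r cosθ ⇒ ẍ = −rω² cosθ (ω constant).
|a| = rω²|cosθ| = 0.0648·(5.655)²·|cos 29.2°| = 1.8088 m/s².

1.81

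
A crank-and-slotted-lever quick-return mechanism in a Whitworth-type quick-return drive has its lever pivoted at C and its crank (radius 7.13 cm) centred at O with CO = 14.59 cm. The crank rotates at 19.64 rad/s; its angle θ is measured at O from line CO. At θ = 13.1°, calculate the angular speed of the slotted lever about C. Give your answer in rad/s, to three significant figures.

ω = 19.64 rad/s
Crank pin A relative to C: A = (d + r cosθ, r sinθ); lever angle φ = atan2(r sinθ, d + r cosθ).
Differentiating tanφ: φ̇ = rω(d cosθ + r)/(d² + r² + 2dr cosθ).
d² + r² + 2dr cosθ = |CA|² = 0.0466344 m²;  d cosθ + r = +0.2134 m.
|ω_lever| = |0.0713·19.64·+0.2134| / 0.0466344 = 6.408 rad/s.

6.41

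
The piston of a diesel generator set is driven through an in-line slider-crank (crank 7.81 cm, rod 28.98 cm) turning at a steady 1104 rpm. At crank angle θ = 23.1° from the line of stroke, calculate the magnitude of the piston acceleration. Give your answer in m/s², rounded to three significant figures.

1160

ω = 2π·1104/60 = 115.6 rad/s
x(θ) = r cosθ + √(L² − r² sin²θ); with ω constant, a = ω²·d²x/dθ².
d²x/dθ² = −r cosθ − r²(cos2θ)/√u − r⁴ sin²2θ/(4u^{3/2}),  u = L² − r² sin²θ = 0.0830451 m².
Substituting r = 0.0781 m, L = 0.2898 m, θ = 23.1°: d²x/dθ² = -0.086691 m.
a = ω²·d²x/dθ² = (115.6)²·(-0.086691) = -1158.7 m/s²;  |a| = 1158.7 m/s².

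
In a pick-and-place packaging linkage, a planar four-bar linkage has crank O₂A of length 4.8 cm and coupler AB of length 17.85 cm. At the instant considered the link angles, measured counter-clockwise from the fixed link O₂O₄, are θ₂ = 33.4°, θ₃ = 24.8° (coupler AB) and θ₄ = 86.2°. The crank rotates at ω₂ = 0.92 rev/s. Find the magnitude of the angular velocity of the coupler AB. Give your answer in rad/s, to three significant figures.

ω₂ = 5.781 rad/s (from 0.92 rev/s).
Differentiating the loop-closure r₂e^{iθ₂}+r₃e^{iθ₃}=r₁+r₄e^{iθ₄} gives r₂ω₂e^{iθ₂}+r₃ω₃e^{iθ₃}=r₄ω₄e^{iθ₄}.
Eliminating the other unknown: ω₃ = r₂ω₂ sin(θ₄−θ₂) / [r₃ sin(θ₃−θ₄)].
Numerator sine = +0.79653; denominator sine = -0.87798.
Result = 0.048·5.781·(+0.79653) / (0.1785·(-0.87798)) = -1.4102 rad/s; magnitude 1.4102 rad/s.

1.41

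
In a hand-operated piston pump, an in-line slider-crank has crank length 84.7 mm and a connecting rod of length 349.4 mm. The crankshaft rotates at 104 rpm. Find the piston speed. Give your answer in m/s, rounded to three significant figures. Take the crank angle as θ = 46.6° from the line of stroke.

0.784

ω = 2π·104/60 = 10.89 rad/s
For an in-line slider-crank, x = r cosθ + √(L² − r² sin²θ), so v = −rω sinθ·[1 + r cosθ/√(L² − r² sin²θ)].
With r = 0.0847 m, L = 0.3494 m, θ = 46.6°: √(L² − r² sin²θ) = 0.34394 m.
v = −0.0847·10.89·0.72657·[1 + 0.0847·0.68709/0.34394] = -0.78364 m/s.
|v| = 0.78364 m/s.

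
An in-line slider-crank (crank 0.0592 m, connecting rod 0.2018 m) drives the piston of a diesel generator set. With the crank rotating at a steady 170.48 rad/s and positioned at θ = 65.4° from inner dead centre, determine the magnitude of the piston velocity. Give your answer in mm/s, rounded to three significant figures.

ω = 170.5 rad/s
For an in-line slider-crank, x = r cosθ + √(L² − r² sin²θ), so v = −rω sinθ·[1 + r cosθ/√(L² − r² sin²θ)].
With r = 0.0592 m, L = 0.2018 m, θ = 65.4°: √(L² − r² sin²θ) = 0.19449 m.
v = −0.0592·170.5·0.90924·[1 + 0.0592·0.41628/0.19449] = -10.339 m/s.
|v| = 10.339 m/s = 10339 mm/s.

10300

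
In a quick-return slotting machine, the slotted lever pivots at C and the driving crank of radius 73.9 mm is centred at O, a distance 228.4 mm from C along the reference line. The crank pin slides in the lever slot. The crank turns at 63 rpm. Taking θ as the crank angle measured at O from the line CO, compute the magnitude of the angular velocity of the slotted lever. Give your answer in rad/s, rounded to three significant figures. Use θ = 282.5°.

0.926

ω = 6.597 rad/s (from 63 rpm).
Crank pin A relative to C: A = (d + r cosθ, r sinθ); lever angle φ = atan2(r sinθ, d + r cosθ).
Differentiating tanφ: φ̇ = rω(d cosθ + r)/(d² + r² + 2dr cosθ).
d² + r² + 2dr cosθ = |CA|² = 0.0649342 m²;  d cosθ + r = +0.12333 m.
|ω_lever| = |0.0739·6.597·+0.12333| / 0.0649342 = 0.92603 rad/s.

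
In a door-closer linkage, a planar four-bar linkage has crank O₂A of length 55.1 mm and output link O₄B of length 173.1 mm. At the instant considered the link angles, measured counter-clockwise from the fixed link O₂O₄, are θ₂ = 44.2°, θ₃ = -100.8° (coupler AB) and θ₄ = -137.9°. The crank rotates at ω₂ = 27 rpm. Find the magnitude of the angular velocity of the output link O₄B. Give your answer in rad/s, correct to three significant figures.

0.856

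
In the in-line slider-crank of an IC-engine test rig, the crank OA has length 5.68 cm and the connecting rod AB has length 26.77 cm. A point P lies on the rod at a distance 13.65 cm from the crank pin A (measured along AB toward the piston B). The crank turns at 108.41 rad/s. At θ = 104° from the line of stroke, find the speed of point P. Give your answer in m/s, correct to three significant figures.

5.86

ω = 108.4 rad/s.  Crank-pin speed |V_A| = rω = 6.1577 m/s, perpendicular to OA.
Rod angle: sinφ = −(r/L) sinθ ⇒ φ = -11.881°; ω_rod = −rω cosθ/√(L²−r²sin²θ) = +5.6866 rad/s.
V_P = V_A + ω_rod × AP, with AP = 0.1365 m along the rod.
Components: V_Px = −rω sinθ − a·ω_rod·sinφ = -5.815 m/s;  V_Py = rω cosθ + a·ω_rod·cosφ = -0.73009 m/s.
|V_P| = √(V_Px² + V_Py²) = 5.8606 m/s.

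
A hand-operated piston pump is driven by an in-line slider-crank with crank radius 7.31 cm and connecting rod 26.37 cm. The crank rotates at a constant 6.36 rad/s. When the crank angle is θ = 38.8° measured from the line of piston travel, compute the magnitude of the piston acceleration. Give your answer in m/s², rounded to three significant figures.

2.50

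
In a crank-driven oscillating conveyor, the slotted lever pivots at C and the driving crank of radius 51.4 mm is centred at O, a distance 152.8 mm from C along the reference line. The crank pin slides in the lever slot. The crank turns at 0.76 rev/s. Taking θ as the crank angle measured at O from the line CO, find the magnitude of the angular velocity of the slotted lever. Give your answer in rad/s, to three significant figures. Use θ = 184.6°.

ω = 4.775 rad/s (from 0.76 rev/s).
Crank pin A relative to C: A = (d + r cosθ, r sinθ); lever angle φ = atan2(r sinθ, d + r cosθ).
Differentiating tanφ: φ̇ = rω(d cosθ + r)/(d² + r² + 2dr cosθ).
d² + r² + 2dr cosθ = |CA|² = 0.0103326 m²;  d cosθ + r = -0.10091 m.
|ω_lever| = |0.0514·4.775·-0.10091| / 0.0103326 = 2.397 rad/s.

2.40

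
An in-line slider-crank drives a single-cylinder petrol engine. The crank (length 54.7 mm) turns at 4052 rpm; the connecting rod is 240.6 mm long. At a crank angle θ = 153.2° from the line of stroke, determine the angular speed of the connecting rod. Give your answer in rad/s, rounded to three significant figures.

ω = 424.3 rad/s (converted from 4052 rpm).
The rod makes angle φ with the slider axis where L sinφ = r sinθ; differentiating, L cosφ·φ̇ = r ω cosθ.
L cosφ = √(L² − r² sin²θ) = 0.23933 m.
|ω_rod| = r ω |cosθ| / √(L² − r² sin²θ) = 0.0547·424.3·0.89259/0.23933 = 86.563 rad/s.

86.6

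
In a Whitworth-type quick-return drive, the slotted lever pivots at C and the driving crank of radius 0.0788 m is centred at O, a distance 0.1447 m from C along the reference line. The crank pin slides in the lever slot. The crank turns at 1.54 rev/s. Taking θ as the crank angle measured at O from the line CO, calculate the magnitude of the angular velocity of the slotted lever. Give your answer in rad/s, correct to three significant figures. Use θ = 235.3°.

ω = 9.676 rad/s (from 1.54 rev/s).
Crank pin A relative to C: A = (d + r cosθ, r sinθ); lever angle φ = atan2(r sinθ, d + r cosθ).
Differentiating tanφ: φ̇ = rω(d cosθ + r)/(d² + r² + 2dr cosθ).
d² + r² + 2dr cosθ = |CA|² = 0.0141653 m²;  d cosθ + r = -0.0035747 m.
|ω_lever| = |0.0788·9.676·-0.0035747| / 0.0141653 = 0.19242 rad/s.

0.192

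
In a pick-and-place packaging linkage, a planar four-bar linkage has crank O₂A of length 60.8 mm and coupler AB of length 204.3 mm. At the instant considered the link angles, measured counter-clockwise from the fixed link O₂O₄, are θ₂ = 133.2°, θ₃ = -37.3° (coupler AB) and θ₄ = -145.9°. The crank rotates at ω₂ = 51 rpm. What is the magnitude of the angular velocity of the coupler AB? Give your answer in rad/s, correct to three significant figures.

ω₂ = 5.341 rad/s (from 51 rpm).
Differentiating the loop-closure r₂e^{iθ₂}+r₃e^{iθ₃}=r₁+r₄e^{iθ₄} gives r₂ω₂e^{iθ₂}+r₃ω₃e^{iθ₃}=r₄ω₄e^{iθ₄}.
Eliminating the other unknown: ω₃ = r₂ω₂ sin(θ₄−θ₂) / [r₃ sin(θ₃−θ₄)].
Numerator sine = +0.98741; denominator sine = +0.94777.
Result = 0.0608·5.341·(+0.98741) / (0.2043·(+0.94777)) = +1.6559 rad/s; magnitude 1.6559 rad/s.

1.66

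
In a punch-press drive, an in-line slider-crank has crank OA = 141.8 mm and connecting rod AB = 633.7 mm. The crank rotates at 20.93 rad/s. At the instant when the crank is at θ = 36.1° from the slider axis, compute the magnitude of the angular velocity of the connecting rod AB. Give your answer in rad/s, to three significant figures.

ω = 20.93 rad/s
The rod makes angle φ with the slider axis where L sinφ = r sinθ; differentiating, L cosφ·φ̇ = r ω cosθ.
L cosφ = √(L² − r² sin²θ) = 0.62817 m.
|ω_rod| = r ω |cosθ| / √(L² − r² sin²θ) = 0.1418·20.93·0.80799/0.62817 = 3.8175 rad/s.

3.82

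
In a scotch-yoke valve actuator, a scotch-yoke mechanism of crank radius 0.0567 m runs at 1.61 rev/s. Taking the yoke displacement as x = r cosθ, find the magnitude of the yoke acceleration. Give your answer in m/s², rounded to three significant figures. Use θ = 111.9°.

2.16

ω = 10.12 rad/s (from 1.61 rev/s).
x = r cosθ ⇒ ẍ = −rω² cosθ (ω constant).
|a| = rω²|cosθ| = 0.0567·(10.12)²·|cos 111.9°| = 2.1642 m/s².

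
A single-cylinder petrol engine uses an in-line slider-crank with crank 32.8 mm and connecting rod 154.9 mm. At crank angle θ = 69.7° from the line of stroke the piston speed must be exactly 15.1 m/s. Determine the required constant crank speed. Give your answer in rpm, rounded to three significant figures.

4360

For an in-line slider-crank, |v_piston| = rω|sinθ|·[1 + r cosθ/√(L² − r² sin²θ)].
With r = 0.0328 m, L = 0.1549 m, θ = 69.7°: the bracketed kinematic factor |dx/dθ| = 0.033069 m.
ω = v/|dx/dθ| = 15.1/0.033069 = 456.63 rad/s.
N = 60ω/(2π) = 4360.5 rpm.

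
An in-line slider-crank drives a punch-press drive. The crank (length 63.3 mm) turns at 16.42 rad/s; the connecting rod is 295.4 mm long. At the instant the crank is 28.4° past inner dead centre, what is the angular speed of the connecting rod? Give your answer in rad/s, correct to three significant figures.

ω = 16.42 rad/s
The rod makes angle φ with the slider axis where L sinφ = r sinθ; differentiating, L cosφ·φ̇ = r ω cosθ.
L cosφ = √(L² − r² sin²θ) = 0.29386 m.
|ω_rod| = r ω |cosθ| / √(L² − r² sin²θ) = 0.0633·16.42·0.87965/0.29386 = 3.1113 rad/s.

3.11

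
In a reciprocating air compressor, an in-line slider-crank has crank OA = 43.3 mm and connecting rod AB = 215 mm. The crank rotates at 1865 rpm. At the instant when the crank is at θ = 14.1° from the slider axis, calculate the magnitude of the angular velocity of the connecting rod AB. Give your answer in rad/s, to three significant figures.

38.2

ω = 195.3 rad/s (converted from 1865 rpm).
The rod makes angle φ with the slider axis where L sinφ = r sinθ; differentiating, L cosφ·φ̇ = r ω cosθ.
L cosφ = √(L² − r² sin²θ) = 0.21474 m.
|ω_rod| = r ω |cosθ| / √(L² − r² sin²θ) = 0.0433·195.3·0.96987/0.21474 = 38.194 rad/s.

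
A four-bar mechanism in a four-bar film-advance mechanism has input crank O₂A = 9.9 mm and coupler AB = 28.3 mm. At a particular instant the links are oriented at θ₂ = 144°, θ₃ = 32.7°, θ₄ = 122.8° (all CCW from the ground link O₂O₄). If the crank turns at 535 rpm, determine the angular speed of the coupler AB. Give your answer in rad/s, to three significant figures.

ω₂ = 56.03 rad/s (from 535 rpm).
Differentiating the loop-closure r₂e^{iθ₂}+r₃e^{iθ₃}=r₁+r₄e^{iθ₄} gives r₂ω₂e^{iθ₂}+r₃ω₃e^{iθ₃}=r₄ω₄e^{iθ₄}.
Eliminating the other unknown: ω₃ = r₂ω₂ sin(θ₄−θ₂) / [r₃ sin(θ₃−θ₄)].
Numerator sine = -0.36162; denominator sine = -1.00000.
Result = 0.0099·56.03·(-0.36162) / (0.0283·(-1.00000)) = +7.0874 rad/s; magnitude 7.0874 rad/s.

7.09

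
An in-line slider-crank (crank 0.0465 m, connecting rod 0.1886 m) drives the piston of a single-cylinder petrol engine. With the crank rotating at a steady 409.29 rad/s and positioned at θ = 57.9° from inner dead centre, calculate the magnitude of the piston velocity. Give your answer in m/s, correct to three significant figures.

ω = 409.3 rad/s
For an in-line slider-crank, x = r cosθ + √(L² − r² sin²θ), so v = −rω sinθ·[1 + r cosθ/√(L² − r² sin²θ)].
With r = 0.0465 m, L = 0.1886 m, θ = 57.9°: √(L² − r² sin²θ) = 0.18444 m.
v = −0.0465·409.3·0.84712·[1 + 0.0465·0.53140/0.18444] = -18.282 m/s.
|v| = 18.282 m/s.

18.3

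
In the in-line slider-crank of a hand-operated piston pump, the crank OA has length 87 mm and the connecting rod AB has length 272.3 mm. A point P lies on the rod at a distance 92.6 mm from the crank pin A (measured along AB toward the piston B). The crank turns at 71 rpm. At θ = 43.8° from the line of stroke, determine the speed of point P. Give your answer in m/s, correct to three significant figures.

0.574

ω = 7.435 rad/s.  Crank-pin speed |V_A| = rω = 0.64685 m/s, perpendicular to OA.
Rod angle: sinφ = −(r/L) sinθ ⇒ φ = -12.776°; ω_rod = −rω cosθ/√(L²−r²sin²θ) = -1.7581 rad/s.
V_P = V_A + ω_rod × AP, with AP = 0.0926 m along the rod.
Components: V_Px = −rω sinθ − a·ω_rod·sinφ = -0.48372 m/s;  V_Py = rω cosθ + a·ω_rod·cosφ = +0.30811 m/s.
|V_P| = √(V_Px² + V_Py²) = 0.57351 m/s.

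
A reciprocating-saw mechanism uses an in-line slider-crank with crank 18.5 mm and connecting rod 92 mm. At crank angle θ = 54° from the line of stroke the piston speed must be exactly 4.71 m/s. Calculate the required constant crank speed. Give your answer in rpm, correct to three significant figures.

For an in-line slider-crank, |v_piston| = rω|sinθ|·[1 + r cosθ/√(L² − r² sin²θ)].
With r = 0.0185 m, L = 0.092 m, θ = 54°: the bracketed kinematic factor |dx/dθ| = 0.01676 m.
ω = v/|dx/dθ| = 4.71/0.01676 = 281.03 rad/s.
N = 60ω/(2π) = 2683.6 rpm.

2680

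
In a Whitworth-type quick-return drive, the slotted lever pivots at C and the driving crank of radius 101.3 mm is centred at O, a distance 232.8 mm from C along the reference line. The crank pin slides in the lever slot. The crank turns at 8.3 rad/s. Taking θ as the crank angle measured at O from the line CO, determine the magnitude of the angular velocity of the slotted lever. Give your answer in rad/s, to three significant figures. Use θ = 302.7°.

2.12

ω = 8.3 rad/s
Crank pin A relative to C: A = (d + r cosθ, r sinθ); lever angle φ = atan2(r sinθ, d + r cosθ).
Differentiating tanφ: φ̇ = rω(d cosθ + r)/(d² + r² + 2dr cosθ).
d² + r² + 2dr cosθ = |CA|² = 0.0899381 m²;  d cosθ + r = +0.22707 m.
|ω_lever| = |0.1013·8.3·+0.22707| / 0.0899381 = 2.1228 rad/s.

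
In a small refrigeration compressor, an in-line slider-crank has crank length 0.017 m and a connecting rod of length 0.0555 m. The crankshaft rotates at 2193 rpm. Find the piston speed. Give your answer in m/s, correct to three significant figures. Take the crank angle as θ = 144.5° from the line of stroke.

1.69

ω = 2π·2193/60 = 229.7 rad/s
For an in-line slider-crank, x = r cosθ + √(L² − r² sin²θ), so v = −rω sinθ·[1 + r cosθ/√(L² − r² sin²θ)].
With r = 0.017 m, L = 0.0555 m, θ = 144.5°: √(L² − r² sin²θ) = 0.054615 m.
v = −0.017·229.7·0.58070·[1 + 0.017·-0.81412/0.054615] = -1.6926 m/s.
|v| = 1.6926 m/s.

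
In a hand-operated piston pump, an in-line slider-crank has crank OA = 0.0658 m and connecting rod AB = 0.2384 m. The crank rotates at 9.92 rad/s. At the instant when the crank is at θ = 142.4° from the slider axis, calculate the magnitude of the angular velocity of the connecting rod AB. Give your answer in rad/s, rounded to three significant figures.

2.20

ω = 9.92 rad/s
The rod makes angle φ with the slider axis where L sinφ = r sinθ; differentiating, L cosφ·φ̇ = r ω cosθ.
L cosφ = √(L² − r² sin²θ) = 0.235 m.
|ω_rod| = r ω |cosθ| / √(L² − r² sin²θ) = 0.0658·9.92·0.79229/0.235 = 2.2007 rad/s.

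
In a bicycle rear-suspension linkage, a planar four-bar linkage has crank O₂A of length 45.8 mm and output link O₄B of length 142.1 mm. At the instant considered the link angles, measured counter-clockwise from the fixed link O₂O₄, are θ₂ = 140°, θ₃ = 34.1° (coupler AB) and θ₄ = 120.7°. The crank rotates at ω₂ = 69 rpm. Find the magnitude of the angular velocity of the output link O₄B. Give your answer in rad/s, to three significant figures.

2.24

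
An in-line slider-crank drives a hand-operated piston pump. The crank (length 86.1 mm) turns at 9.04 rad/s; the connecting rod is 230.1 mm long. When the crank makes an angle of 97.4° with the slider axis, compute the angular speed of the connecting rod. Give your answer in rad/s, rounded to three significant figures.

0.469

ω = 9.04 rad/s
The rod makes angle φ with the slider axis where L sinφ = r sinθ; differentiating, L cosφ·φ̇ = r ω cosθ.
L cosφ = √(L² − r² sin²θ) = 0.21367 m.
|ω_rod| = r ω |cosθ| / √(L² − r² sin²θ) = 0.0861·9.04·0.12880/0.21367 = 0.46916 rad/s.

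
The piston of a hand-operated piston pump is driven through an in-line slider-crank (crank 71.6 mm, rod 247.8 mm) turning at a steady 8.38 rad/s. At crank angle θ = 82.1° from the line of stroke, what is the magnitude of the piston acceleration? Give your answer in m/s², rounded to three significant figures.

0.765

ω = 8.38 rad/s
x(θ) = r cosθ + √(L² − r² sin²θ); with ω constant, a = ω²·d²x/dθ².
d²x/dθ² = −r cosθ − r²(cos2θ)/√u − r⁴ sin²2θ/(4u^{3/2}),  u = L² − r² sin²θ = 0.0563751 m².
Substituting r = 0.0716 m, L = 0.2478 m, θ = 82.1°: d²x/dθ² = +0.010898 m.
a = ω²·d²x/dθ² = (8.38)²·(+0.010898) = +0.76533 m/s²;  |a| = 0.76533 m/s².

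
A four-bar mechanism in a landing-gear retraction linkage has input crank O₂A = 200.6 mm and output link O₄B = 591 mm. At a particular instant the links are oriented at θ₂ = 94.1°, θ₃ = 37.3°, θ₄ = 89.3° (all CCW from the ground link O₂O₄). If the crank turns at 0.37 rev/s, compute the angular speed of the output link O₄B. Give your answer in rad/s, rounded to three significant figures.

ω₂ = 2.325 rad/s (from 0.37 rev/s).
Differentiating the loop-closure r₂e^{iθ₂}+r₃e^{iθ₃}=r₁+r₄e^{iθ₄} gives r₂ω₂e^{iθ₂}+r₃ω₃e^{iθ₃}=r₄ω₄e^{iθ₄}.
Eliminating the other unknown: ω₄ = r₂ω₂ sin(θ₂−θ₃) / [r₄ sin(θ₄−θ₃)].
Numerator sine = +0.83676; denominator sine = +0.78801.
Result = 0.2006·2.325·(+0.83676) / (0.591·(+0.78801)) = +0.83791 rad/s; magnitude 0.83791 rad/s.

0.838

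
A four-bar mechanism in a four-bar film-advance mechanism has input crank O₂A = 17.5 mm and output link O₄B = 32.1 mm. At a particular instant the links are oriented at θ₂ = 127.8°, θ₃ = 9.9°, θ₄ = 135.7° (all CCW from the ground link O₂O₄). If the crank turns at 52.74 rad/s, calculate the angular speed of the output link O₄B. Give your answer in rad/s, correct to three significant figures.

31.3

ω₂ = 52.74 rad/s
Differentiating the loop-closure r₂e^{iθ₂}+r₃e^{iθ₃}=r₁+r₄e^{iθ₄} gives r₂ω₂e^{iθ₂}+r₃ω₃e^{iθ₃}=r₄ω₄e^{iθ₄}.
Eliminating the other unknown: ω₄ = r₂ω₂ sin(θ₂−θ₃) / [r₄ sin(θ₄−θ₃)].
Numerator sine = +0.88377; denominator sine = +0.81106.
Result = 0.0175·52.74·(+0.88377) / (0.0321·(+0.81106)) = +31.33 rad/s; magnitude 31.33 rad/s.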